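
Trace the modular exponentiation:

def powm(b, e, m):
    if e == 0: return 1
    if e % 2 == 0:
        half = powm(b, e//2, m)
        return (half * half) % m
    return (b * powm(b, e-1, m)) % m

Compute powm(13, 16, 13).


powm(13, 16, 13): e is even, compute powm(13, 8, 13)
  powm(13, 8, 13): e is even, compute powm(13, 4, 13)
    powm(13, 4, 13): e is even, compute powm(13, 2, 13)
      powm(13, 2, 13): e is even, compute powm(13, 1, 13)
        powm(13, 1, 13): e is odd, compute powm(13, 0, 13)
          powm(13, 0, 13) = 1
        (13 * 1) % 13 = 0
      half=0, (0*0) % 13 = 0
    half=0, (0*0) % 13 = 0
  half=0, (0*0) % 13 = 0
half=0, (0*0) % 13 = 0

0


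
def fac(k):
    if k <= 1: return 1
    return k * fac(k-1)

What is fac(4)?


fac(4)
= 4 * fac(3)
= 4 * 3 * fac(2)
= 4 * 3 * 2 * fac(1)
= 4 * 3 * 2 * 1
= 24

24


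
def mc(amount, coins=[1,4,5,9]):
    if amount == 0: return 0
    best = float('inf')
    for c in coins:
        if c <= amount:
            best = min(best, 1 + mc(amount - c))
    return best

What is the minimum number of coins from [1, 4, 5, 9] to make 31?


Building up with DP:
mc(0) = 0
mc(1) = min(1+mc(0)=1+0=1) = 1
mc(2) = min(1+mc(1)=1+1=2) = 2
mc(3) = min(1+mc(2)=1+2=3) = 3
mc(4) = min(1+mc(3)=1+3=4, 1+mc(0)=1+0=1) = 1
mc(5) = min(1+mc(4)=1+1=2, 1+mc(1)=1+1=2, 1+mc(0)=1+0=1) = 1
mc(6) = min(1+mc(5)=1+1=2, 1+mc(2)=1+2=3, 1+mc(1)=1+1=2) = 2
mc(7) = min(1+mc(6)=1+2=3, 1+mc(3)=1+3=4, 1+mc(2)=1+2=3) = 3
mc(8) = min(1+mc(7)=1+3=4, 1+mc(4)=1+1=2, 1+mc(3)=1+3=4) = 2
mc(9) = min(1+mc(8)=1+2=3, 1+mc(5)=1+1=2, 1+mc(4)=1+1=2, 1+mc(0)=1+0=1) = 1
mc(10) = min(1+mc(9)=1+1=2, 1+mc(6)=1+2=3, 1+mc(5)=1+1=2, 1+mc(1)=1+1=2) = 2
mc(11) = min(1+mc(10)=1+2=3, 1+mc(7)=1+3=4, 1+mc(6)=1+2=3, 1+mc(2)=1+2=3) = 3
mc(12) = min(1+mc(11)=1+3=4, 1+mc(8)=1+2=3, 1+mc(7)=1+3=4, 1+mc(3)=1+3=4) = 3
mc(13) = min(1+mc(12)=1+3=4, 1+mc(9)=1+1=2, 1+mc(8)=1+2=3, 1+mc(4)=1+1=2) = 2
mc(14) = min(1+mc(13)=1+2=3, 1+mc(10)=1+2=3, 1+mc(9)=1+1=2, 1+mc(5)=1+1=2) = 2
mc(15) = min(1+mc(14)=1+2=3, 1+mc(11)=1+3=4, 1+mc(10)=1+2=3, 1+mc(6)=1+2=3) = 3
mc(16) = min(1+mc(15)=1+3=4, 1+mc(12)=1+3=4, 1+mc(11)=1+3=4, 1+mc(7)=1+3=4) = 4
mc(17) = min(1+mc(16)=1+4=5, 1+mc(13)=1+2=3, 1+mc(12)=1+3=4, 1+mc(8)=1+2=3) = 3
mc(18) = min(1+mc(17)=1+3=4, 1+mc(14)=1+2=3, 1+mc(13)=1+2=3, 1+mc(9)=1+1=2) = 2
mc(19) = min(1+mc(18)=1+2=3, 1+mc(15)=1+3=4, 1+mc(14)=1+2=3, 1+mc(10)=1+2=3) = 3
mc(20) = min(1+mc(19)=1+3=4, 1+mc(16)=1+4=5, 1+mc(15)=1+3=4, 1+mc(11)=1+3=4) = 4
mc(21) = min(1+mc(20)=1+4=5, 1+mc(17)=1+3=4, 1+mc(16)=1+4=5, 1+mc(12)=1+3=4) = 4
mc(22) = min(1+mc(21)=1+4=5, 1+mc(18)=1+2=3, 1+mc(17)=1+3=4, 1+mc(13)=1+2=3) = 3
mc(23) = min(1+mc(22)=1+3=4, 1+mc(19)=1+3=4, 1+mc(18)=1+2=3, 1+mc(14)=1+2=3) = 3
mc(24) = min(1+mc(23)=1+3=4, 1+mc(20)=1+4=5, 1+mc(19)=1+3=4, 1+mc(15)=1+3=4) = 4
mc(25) = min(1+mc(24)=1+4=5, 1+mc(21)=1+4=5, 1+mc(20)=1+4=5, 1+mc(16)=1+4=5) = 5
mc(26) = min(1+mc(25)=1+5=6, 1+mc(22)=1+3=4, 1+mc(21)=1+4=5, 1+mc(17)=1+3=4) = 4
mc(27) = min(1+mc(26)=1+4=5, 1+mc(23)=1+3=4, 1+mc(22)=1+3=4, 1+mc(18)=1+2=3) = 3
mc(28) = min(1+mc(27)=1+3=4, 1+mc(24)=1+4=5, 1+mc(23)=1+3=4, 1+mc(19)=1+3=4) = 4
mc(29) = min(1+mc(28)=1+4=5, 1+mc(25)=1+5=6, 1+mc(24)=1+4=5, 1+mc(20)=1+4=5) = 5
mc(30) = min(1+mc(29)=1+5=6, 1+mc(26)=1+4=5, 1+mc(25)=1+5=6, 1+mc(21)=1+4=5) = 5
mc(31) = min(1+mc(30)=1+5=6, 1+mc(27)=1+3=4, 1+mc(26)=1+4=5, 1+mc(22)=1+3=4) = 4

4


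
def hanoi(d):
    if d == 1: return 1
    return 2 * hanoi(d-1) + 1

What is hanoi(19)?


hanoi(19) = 2 * hanoi(18) + 1
hanoi(18) = 2 * hanoi(17) + 1
hanoi(17) = 2 * hanoi(16) + 1
hanoi(16) = 2 * hanoi(15) + 1
hanoi(15) = 2 * hanoi(14) + 1
hanoi(14) = 2 * hanoi(13) + 1
hanoi(13) = 2 * hanoi(12) + 1
hanoi(12) = 2 * hanoi(11) + 1
hanoi(11) = 2 * hanoi(10) + 1
hanoi(10) = 2 * hanoi(9) + 1
hanoi(9) = 2 * hanoi(8) + 1
hanoi(8) = 2 * hanoi(7) + 1
hanoi(7) = 2 * hanoi(6) + 1
hanoi(6) = 2 * hanoi(5) + 1
hanoi(5) = 2 * hanoi(4) + 1
hanoi(4) = 2 * hanoi(3) + 1
hanoi(3) = 2 * hanoi(2) + 1
hanoi(2) = 2 * hanoi(1) + 1
hanoi(1) = 1  (base case)
hanoi(2) = 2 * 1 + 1 = 3
hanoi(3) = 2 * 3 + 1 = 7
hanoi(4) = 2 * 7 + 1 = 15
hanoi(5) = 2 * 15 + 1 = 31
hanoi(6) = 2 * 31 + 1 = 63
hanoi(7) = 2 * 63 + 1 = 127
hanoi(8) = 2 * 127 + 1 = 255
hanoi(9) = 2 * 255 + 1 = 511
hanoi(10) = 2 * 511 + 1 = 1023
hanoi(11) = 2 * 1023 + 1 = 2047
hanoi(12) = 2 * 2047 + 1 = 4095
hanoi(13) = 2 * 4095 + 1 = 8191
hanoi(14) = 2 * 8191 + 1 = 16383
hanoi(15) = 2 * 16383 + 1 = 32767
hanoi(16) = 2 * 32767 + 1 = 65535
hanoi(17) = 2 * 65535 + 1 = 131071
hanoi(18) = 2 * 131071 + 1 = 262143
hanoi(19) = 2 * 262143 + 1 = 524287

524287


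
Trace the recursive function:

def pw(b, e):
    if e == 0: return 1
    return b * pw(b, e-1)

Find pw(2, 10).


pw(2, 10)
= 2 * pw(2, 9)
= 2 * 2 * pw(2, 8)
= 2 * 2 * 2 * pw(2, 7)
= 2 * 2 * 2 * 2 * pw(2, 6)
= 2 * 2 * 2 * 2 * 2 * pw(2, 5)
= 2 * 2 * 2 * 2 * 2 * 2 * pw(2, 4)
= 2 * 2 * 2 * 2 * 2 * 2 * 2 * pw(2, 3)
= 2 * 2 * 2 * 2 * 2 * 2 * 2 * 2 * pw(2, 2)
= 2 * 2 * 2 * 2 * 2 * 2 * 2 * 2 * 2 * pw(2, 1)
= 2 * 2 * 2 * 2 * 2 * 2 * 2 * 2 * 2 * 2 * pw(2, 0)
= 2 * 2 * 2 * 2 * 2 * 2 * 2 * 2 * 2 * 2 * 1
= 1024

1024


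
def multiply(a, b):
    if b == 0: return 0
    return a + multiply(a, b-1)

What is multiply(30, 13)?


multiply(30, 13) = 30 + multiply(30, 12)
multiply(30, 12) = 30 + multiply(30, 11)
multiply(30, 11) = 30 + multiply(30, 10)
multiply(30, 10) = 30 + multiply(30, 9)
multiply(30, 9) = 30 + multiply(30, 8)
multiply(30, 8) = 30 + multiply(30, 7)
multiply(30, 7) = 30 + multiply(30, 6)
multiply(30, 6) = 30 + multiply(30, 5)
multiply(30, 5) = 30 + multiply(30, 4)
multiply(30, 4) = 30 + multiply(30, 3)
multiply(30, 3) = 30 + multiply(30, 2)
multiply(30, 2) = 30 + multiply(30, 1)
multiply(30, 1) = 30 + multiply(30, 0)
multiply(30, 0) = 0  (base case)
Total: 30 + 30 + 30 + 30 + 30 + 30 + 30 + 30 + 30 + 30 + 30 + 30 + 30 + 0 = 390

390


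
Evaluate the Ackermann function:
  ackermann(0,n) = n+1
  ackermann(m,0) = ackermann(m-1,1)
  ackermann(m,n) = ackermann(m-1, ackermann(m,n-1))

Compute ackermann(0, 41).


ackermann(0, 41) = 42
Result: ackermann(0, 41) = 42

42


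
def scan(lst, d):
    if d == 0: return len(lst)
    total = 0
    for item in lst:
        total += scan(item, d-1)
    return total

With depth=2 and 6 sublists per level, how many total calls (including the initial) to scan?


At depth 0 (root): 1 call
At depth 1: each of 1 parents calls scan on 6 children = 6 calls
At depth 2: each of 6 parents calls scan on 6 children = 36 calls
Total: 1 + 6 + 36 = 43

43


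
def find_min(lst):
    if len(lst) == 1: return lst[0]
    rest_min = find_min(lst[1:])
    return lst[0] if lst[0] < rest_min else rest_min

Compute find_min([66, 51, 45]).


find_min([66, 51, 45]): compare 66 with find_min([51, 45])
find_min([51, 45]): compare 51 with find_min([45])
find_min([45]) = 45  (base case)
Compare 51 with 45 -> 45
Compare 66 with 45 -> 45

45


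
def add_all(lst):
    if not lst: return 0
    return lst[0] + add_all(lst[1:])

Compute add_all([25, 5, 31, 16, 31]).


add_all([25, 5, 31, 16, 31]) = 25 + add_all([5, 31, 16, 31])
add_all([5, 31, 16, 31]) = 5 + add_all([31, 16, 31])
add_all([31, 16, 31]) = 31 + add_all([16, 31])
add_all([16, 31]) = 16 + add_all([31])
add_all([31]) = 31 + add_all([])
add_all([]) = 0  (base case)
Total: 25 + 5 + 31 + 16 + 31 + 0 = 108

108


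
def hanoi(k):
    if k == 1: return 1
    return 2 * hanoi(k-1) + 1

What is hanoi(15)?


hanoi(15) = 2 * hanoi(14) + 1
hanoi(14) = 2 * hanoi(13) + 1
hanoi(13) = 2 * hanoi(12) + 1
hanoi(12) = 2 * hanoi(11) + 1
hanoi(11) = 2 * hanoi(10) + 1
hanoi(10) = 2 * hanoi(9) + 1
hanoi(9) = 2 * hanoi(8) + 1
hanoi(8) = 2 * hanoi(7) + 1
hanoi(7) = 2 * hanoi(6) + 1
hanoi(6) = 2 * hanoi(5) + 1
hanoi(5) = 2 * hanoi(4) + 1
hanoi(4) = 2 * hanoi(3) + 1
hanoi(3) = 2 * hanoi(2) + 1
hanoi(2) = 2 * hanoi(1) + 1
hanoi(1) = 1  (base case)
hanoi(2) = 2 * 1 + 1 = 3
hanoi(3) = 2 * 3 + 1 = 7
hanoi(4) = 2 * 7 + 1 = 15
hanoi(5) = 2 * 15 + 1 = 31
hanoi(6) = 2 * 31 + 1 = 63
hanoi(7) = 2 * 63 + 1 = 127
hanoi(8) = 2 * 127 + 1 = 255
hanoi(9) = 2 * 255 + 1 = 511
hanoi(10) = 2 * 511 + 1 = 1023
hanoi(11) = 2 * 1023 + 1 = 2047
hanoi(12) = 2 * 2047 + 1 = 4095
hanoi(13) = 2 * 4095 + 1 = 8191
hanoi(14) = 2 * 8191 + 1 = 16383
hanoi(15) = 2 * 16383 + 1 = 32767

32767


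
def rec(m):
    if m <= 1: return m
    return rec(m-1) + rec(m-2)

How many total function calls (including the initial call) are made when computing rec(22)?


Let C(n) = total calls for rec(n)
C(0) = 1, C(1) = 1
C(2) = 1 + C(1) + C(0) = 1 + 1 + 1 = 3
C(3) = 1 + C(2) + C(1) = 1 + 3 + 1 = 5
C(4) = 1 + C(3) + C(2) = 1 + 5 + 3 = 9
C(5) = 1 + C(4) + C(3) = 1 + 9 + 5 = 15
C(6) = 1 + C(5) + C(4) = 1 + 15 + 9 = 25
C(7) = 1 + C(6) + C(5) = 1 + 25 + 15 = 41
C(8) = 1 + C(7) + C(6) = 1 + 41 + 25 = 67
C(9) = 1 + C(8) + C(7) = 1 + 67 + 41 = 109
C(10) = 1 + C(9) + C(8) = 1 + 109 + 67 = 177
C(11) = 1 + C(10) + C(9) = 1 + 177 + 109 = 287
C(12) = 1 + C(11) + C(10) = 1 + 287 + 177 = 465
C(13) = 1 + C(12) + C(11) = 1 + 465 + 287 = 753
C(14) = 1 + C(13) + C(12) = 1 + 753 + 465 = 1219
C(15) = 1 + C(14) + C(13) = 1 + 1219 + 753 = 1973
C(16) = 1 + C(15) + C(14) = 1 + 1973 + 1219 = 3193
C(17) = 1 + C(16) + C(15) = 1 + 3193 + 1973 = 5167
C(18) = 1 + C(17) + C(16) = 1 + 5167 + 3193 = 8361
C(19) = 1 + C(18) + C(17) = 1 + 8361 + 5167 = 13529
C(20) = 1 + C(19) + C(18) = 1 + 13529 + 8361 = 21891
C(21) = 1 + C(20) + C(19) = 1 + 21891 + 13529 = 35421
C(22) = 1 + C(21) + C(20) = 1 + 35421 + 21891 = 57313

57313


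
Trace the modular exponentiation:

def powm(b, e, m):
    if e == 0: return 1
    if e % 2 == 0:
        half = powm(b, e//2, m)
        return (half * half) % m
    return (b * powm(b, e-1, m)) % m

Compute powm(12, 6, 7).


powm(12, 6, 7): e is even, compute powm(12, 3, 7)
  powm(12, 3, 7): e is odd, compute powm(12, 2, 7)
    powm(12, 2, 7): e is even, compute powm(12, 1, 7)
      powm(12, 1, 7): e is odd, compute powm(12, 0, 7)
        powm(12, 0, 7) = 1
      (12 * 1) % 7 = 5
    half=5, (5*5) % 7 = 4
  (12 * 4) % 7 = 6
half=6, (6*6) % 7 = 1

1


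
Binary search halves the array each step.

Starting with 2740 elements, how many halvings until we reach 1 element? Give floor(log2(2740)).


2740 / 2 = 1370
1370 / 2 = 685
685 / 2 = 342
342 / 2 = 171
171 / 2 = 85
85 / 2 = 42
42 / 2 = 21
21 / 2 = 10
10 / 2 = 5
5 / 2 = 2
2 / 2 = 1
Reached 1 after 11 halvings

11


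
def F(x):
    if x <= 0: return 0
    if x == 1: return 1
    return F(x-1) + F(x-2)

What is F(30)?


Computing F(30) bottom-up:
F(0) = 0
F(1) = 1
F(2) = F(1) + F(0) = 1 + 0 = 1
F(3) = F(2) + F(1) = 1 + 1 = 2
F(4) = F(3) + F(2) = 2 + 1 = 3
F(5) = F(4) + F(3) = 3 + 2 = 5
F(6) = F(5) + F(4) = 5 + 3 = 8
F(7) = F(6) + F(5) = 8 + 5 = 13
F(8) = F(7) + F(6) = 13 + 8 = 21
F(9) = F(8) + F(7) = 21 + 13 = 34
F(10) = F(9) + F(8) = 34 + 21 = 55
F(11) = F(10) + F(9) = 55 + 34 = 89
F(12) = F(11) + F(10) = 89 + 55 = 144
F(13) = F(12) + F(11) = 144 + 89 = 233
F(14) = F(13) + F(12) = 233 + 144 = 377
F(15) = F(14) + F(13) = 377 + 233 = 610
F(16) = F(15) + F(14) = 610 + 377 = 987
F(17) = F(16) + F(15) = 987 + 610 = 1597
F(18) = F(17) + F(16) = 1597 + 987 = 2584
F(19) = F(18) + F(17) = 2584 + 1597 = 4181
F(20) = F(19) + F(18) = 4181 + 2584 = 6765
F(21) = F(20) + F(19) = 6765 + 4181 = 10946
F(22) = F(21) + F(20) = 10946 + 6765 = 17711
F(23) = F(22) + F(21) = 17711 + 10946 = 28657
F(24) = F(23) + F(22) = 28657 + 17711 = 46368
F(25) = F(24) + F(23) = 46368 + 28657 = 75025
F(26) = F(25) + F(24) = 75025 + 46368 = 121393
F(27) = F(26) + F(25) = 121393 + 75025 = 196418
F(28) = F(27) + F(26) = 196418 + 121393 = 317811
F(29) = F(28) + F(27) = 317811 + 196418 = 514229
F(30) = F(29) + F(28) = 514229 + 317811 = 832040

832040


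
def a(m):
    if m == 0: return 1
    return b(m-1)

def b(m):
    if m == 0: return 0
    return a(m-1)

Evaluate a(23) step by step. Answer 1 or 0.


a(23) = b(22)
b(22) = a(21)
a(21) = b(20)
b(20) = a(19)
a(19) = b(18)
b(18) = a(17)
a(17) = b(16)
b(16) = a(15)
a(15) = b(14)
b(14) = a(13)
a(13) = b(12)
b(12) = a(11)
a(11) = b(10)
b(10) = a(9)
a(9) = b(8)
b(8) = a(7)
a(7) = b(6)
b(6) = a(5)
a(5) = b(4)
b(4) = a(3)
a(3) = b(2)
b(2) = a(1)
a(1) = b(0)
b(0) = 0  (base case)
Result: 0

0


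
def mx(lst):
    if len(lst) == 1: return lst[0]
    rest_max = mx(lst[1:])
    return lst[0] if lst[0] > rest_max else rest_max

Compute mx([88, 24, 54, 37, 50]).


mx([88, 24, 54, 37, 50]): compare 88 with mx([24, 54, 37, 50])
mx([24, 54, 37, 50]): compare 24 with mx([54, 37, 50])
mx([54, 37, 50]): compare 54 with mx([37, 50])
mx([37, 50]): compare 37 with mx([50])
mx([50]) = 50  (base case)
Compare 37 with 50 -> 50
Compare 54 with 50 -> 54
Compare 24 with 54 -> 54
Compare 88 with 54 -> 88

88


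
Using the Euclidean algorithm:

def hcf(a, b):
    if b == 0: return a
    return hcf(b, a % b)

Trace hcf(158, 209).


hcf(158, 209) = hcf(209, 158)
hcf(209, 158) = hcf(158, 51)
hcf(158, 51) = hcf(51, 5)
hcf(51, 5) = hcf(5, 1)
hcf(5, 1) = hcf(1, 0)
hcf(1, 0) = 1  (base case)

1


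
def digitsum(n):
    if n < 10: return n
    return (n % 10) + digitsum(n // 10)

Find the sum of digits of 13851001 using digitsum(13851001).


digitsum(13851001) = 1 + digitsum(1385100)
digitsum(1385100) = 0 + digitsum(138510)
digitsum(138510) = 0 + digitsum(13851)
digitsum(13851) = 1 + digitsum(1385)
digitsum(1385) = 5 + digitsum(138)
digitsum(138) = 8 + digitsum(13)
digitsum(13) = 3 + digitsum(1)
digitsum(1) = 1  (base case)
Total: 1 + 0 + 0 + 1 + 5 + 8 + 3 + 1 = 19

19


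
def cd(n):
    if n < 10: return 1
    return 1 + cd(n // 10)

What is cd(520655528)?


cd(520655528) = 1 + cd(52065552)
cd(52065552) = 1 + cd(5206555)
cd(5206555) = 1 + cd(520655)
cd(520655) = 1 + cd(52065)
cd(52065) = 1 + cd(5206)
cd(5206) = 1 + cd(520)
cd(520) = 1 + cd(52)
cd(52) = 1 + cd(5)
cd(5) = 1  (base case: 5 < 10)
Unwinding: 1 + 1 + 1 + 1 + 1 + 1 + 1 + 1 + 1 = 9

9


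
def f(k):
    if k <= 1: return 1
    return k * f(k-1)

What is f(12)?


f(12)
= 12 * f(11)
= 12 * 11 * f(10)
= 12 * 11 * 10 * f(9)
= 12 * 11 * 10 * 9 * f(8)
= 12 * 11 * 10 * 9 * 8 * f(7)
= 12 * 11 * 10 * 9 * 8 * 7 * f(6)
= 12 * 11 * 10 * 9 * 8 * 7 * 6 * f(5)
= 12 * 11 * 10 * 9 * 8 * 7 * 6 * 5 * f(4)
= 12 * 11 * 10 * 9 * 8 * 7 * 6 * 5 * 4 * f(3)
= 12 * 11 * 10 * 9 * 8 * 7 * 6 * 5 * 4 * 3 * f(2)
= 12 * 11 * 10 * 9 * 8 * 7 * 6 * 5 * 4 * 3 * 2 * f(1)
= 12 * 11 * 10 * 9 * 8 * 7 * 6 * 5 * 4 * 3 * 2 * 1
= 479001600

479001600


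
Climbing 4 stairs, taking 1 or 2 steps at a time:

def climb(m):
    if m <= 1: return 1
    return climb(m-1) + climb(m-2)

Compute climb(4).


Building up from base cases:
climb(0) = 1
climb(1) = 1
climb(2) = climb(1) + climb(0) = 1 + 1 = 2
climb(3) = climb(2) + climb(1) = 2 + 1 = 3
climb(4) = climb(3) + climb(2) = 3 + 2 = 5

5


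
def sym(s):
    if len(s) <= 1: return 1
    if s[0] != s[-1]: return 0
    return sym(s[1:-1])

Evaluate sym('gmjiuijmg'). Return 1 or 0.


sym('gmjiuijmg'): s[0]='g' == s[-1]='g' -> check sym('mjiuijm')
sym('mjiuijm'): s[0]='m' == s[-1]='m' -> check sym('jiuij')
sym('jiuij'): s[0]='j' == s[-1]='j' -> check sym('iui')
sym('iui'): s[0]='i' == s[-1]='i' -> check sym('u')
sym('u'): len <= 1 -> return 1  (base case)
Result: 1 (palindrome)

1


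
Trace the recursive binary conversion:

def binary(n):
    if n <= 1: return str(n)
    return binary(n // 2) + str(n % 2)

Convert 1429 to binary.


binary(1429) = binary(714) + '1'
binary(714) = binary(357) + '0'
binary(357) = binary(178) + '1'
binary(178) = binary(89) + '0'
binary(89) = binary(44) + '1'
binary(44) = binary(22) + '0'
binary(22) = binary(11) + '0'
binary(11) = binary(5) + '1'
binary(5) = binary(2) + '1'
binary(2) = binary(1) + '0'
binary(1) = '1'  (base case)
Concatenating: '1' + '0' + '1' + '1' + '0' + '0' + '1' + '0' + '1' + '0' + '1' = '10110010101'

10110010101


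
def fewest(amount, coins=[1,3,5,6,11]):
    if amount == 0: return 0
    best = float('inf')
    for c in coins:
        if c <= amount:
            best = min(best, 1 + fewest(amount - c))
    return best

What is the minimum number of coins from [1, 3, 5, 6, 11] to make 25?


Building up with DP:
fewest(0) = 0
fewest(1) = min(1+fewest(0)=1+0=1) = 1
fewest(2) = min(1+fewest(1)=1+1=2) = 2
fewest(3) = min(1+fewest(2)=1+2=3, 1+fewest(0)=1+0=1) = 1
fewest(4) = min(1+fewest(3)=1+1=2, 1+fewest(1)=1+1=2) = 2
fewest(5) = min(1+fewest(4)=1+2=3, 1+fewest(2)=1+2=3, 1+fewest(0)=1+0=1) = 1
fewest(6) = min(1+fewest(5)=1+1=2, 1+fewest(3)=1+1=2, 1+fewest(1)=1+1=2, 1+fewest(0)=1+0=1) = 1
fewest(7) = min(1+fewest(6)=1+1=2, 1+fewest(4)=1+2=3, 1+fewest(2)=1+2=3, 1+fewest(1)=1+1=2) = 2
fewest(8) = min(1+fewest(7)=1+2=3, 1+fewest(5)=1+1=2, 1+fewest(3)=1+1=2, 1+fewest(2)=1+2=3) = 2
fewest(9) = min(1+fewest(8)=1+2=3, 1+fewest(6)=1+1=2, 1+fewest(4)=1+2=3, 1+fewest(3)=1+1=2) = 2
fewest(10) = min(1+fewest(9)=1+2=3, 1+fewest(7)=1+2=3, 1+fewest(5)=1+1=2, 1+fewest(4)=1+2=3) = 2
fewest(11) = min(1+fewest(10)=1+2=3, 1+fewest(8)=1+2=3, 1+fewest(6)=1+1=2, 1+fewest(5)=1+1=2, 1+fewest(0)=1+0=1) = 1
fewest(12) = min(1+fewest(11)=1+1=2, 1+fewest(9)=1+2=3, 1+fewest(7)=1+2=3, 1+fewest(6)=1+1=2, 1+fewest(1)=1+1=2) = 2
fewest(13) = min(1+fewest(12)=1+2=3, 1+fewest(10)=1+2=3, 1+fewest(8)=1+2=3, 1+fewest(7)=1+2=3, 1+fewest(2)=1+2=3) = 3
fewest(14) = min(1+fewest(13)=1+3=4, 1+fewest(11)=1+1=2, 1+fewest(9)=1+2=3, 1+fewest(8)=1+2=3, 1+fewest(3)=1+1=2) = 2
fewest(15) = min(1+fewest(14)=1+2=3, 1+fewest(12)=1+2=3, 1+fewest(10)=1+2=3, 1+fewest(9)=1+2=3, 1+fewest(4)=1+2=3) = 3
fewest(16) = min(1+fewest(15)=1+3=4, 1+fewest(13)=1+3=4, 1+fewest(11)=1+1=2, 1+fewest(10)=1+2=3, 1+fewest(5)=1+1=2) = 2
fewest(17) = min(1+fewest(16)=1+2=3, 1+fewest(14)=1+2=3, 1+fewest(12)=1+2=3, 1+fewest(11)=1+1=2, 1+fewest(6)=1+1=2) = 2
fewest(18) = min(1+fewest(17)=1+2=3, 1+fewest(15)=1+3=4, 1+fewest(13)=1+3=4, 1+fewest(12)=1+2=3, 1+fewest(7)=1+2=3) = 3
fewest(19) = min(1+fewest(18)=1+3=4, 1+fewest(16)=1+2=3, 1+fewest(14)=1+2=3, 1+fewest(13)=1+3=4, 1+fewest(8)=1+2=3) = 3
fewest(20) = min(1+fewest(19)=1+3=4, 1+fewest(17)=1+2=3, 1+fewest(15)=1+3=4, 1+fewest(14)=1+2=3, 1+fewest(9)=1+2=3) = 3
fewest(21) = min(1+fewest(20)=1+3=4, 1+fewest(18)=1+3=4, 1+fewest(16)=1+2=3, 1+fewest(15)=1+3=4, 1+fewest(10)=1+2=3) = 3
fewest(22) = min(1+fewest(21)=1+3=4, 1+fewest(19)=1+3=4, 1+fewest(17)=1+2=3, 1+fewest(16)=1+2=3, 1+fewest(11)=1+1=2) = 2
fewest(23) = min(1+fewest(22)=1+2=3, 1+fewest(20)=1+3=4, 1+fewest(18)=1+3=4, 1+fewest(17)=1+2=3, 1+fewest(12)=1+2=3) = 3
fewest(24) = min(1+fewest(23)=1+3=4, 1+fewest(21)=1+3=4, 1+fewest(19)=1+3=4, 1+fewest(18)=1+3=4, 1+fewest(13)=1+3=4) = 4
fewest(25) = min(1+fewest(24)=1+4=5, 1+fewest(22)=1+2=3, 1+fewest(20)=1+3=4, 1+fewest(19)=1+3=4, 1+fewest(14)=1+2=3) = 3

3


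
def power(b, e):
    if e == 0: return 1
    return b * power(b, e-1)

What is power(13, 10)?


power(13, 10)
= 13 * power(13, 9)
= 13 * 13 * power(13, 8)
= 13 * 13 * 13 * power(13, 7)
= 13 * 13 * 13 * 13 * power(13, 6)
= 13 * 13 * 13 * 13 * 13 * power(13, 5)
= 13 * 13 * 13 * 13 * 13 * 13 * power(13, 4)
= 13 * 13 * 13 * 13 * 13 * 13 * 13 * power(13, 3)
= 13 * 13 * 13 * 13 * 13 * 13 * 13 * 13 * power(13, 2)
= 13 * 13 * 13 * 13 * 13 * 13 * 13 * 13 * 13 * power(13, 1)
= 13 * 13 * 13 * 13 * 13 * 13 * 13 * 13 * 13 * 13 * power(13, 0)
= 13 * 13 * 13 * 13 * 13 * 13 * 13 * 13 * 13 * 13 * 1
= 137858491849

137858491849


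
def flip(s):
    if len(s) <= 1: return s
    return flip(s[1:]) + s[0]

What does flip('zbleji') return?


flip('zbleji') = flip('bleji') + 'z'
flip('bleji') = flip('leji') + 'b'
flip('leji') = flip('eji') + 'l'
flip('eji') = flip('ji') + 'e'
flip('ji') = flip('i') + 'j'
flip('i') = 'i'  (base case)
Concatenating: 'i' + 'j' + 'e' + 'l' + 'b' + 'z' = 'ijelbz'

ijelbz


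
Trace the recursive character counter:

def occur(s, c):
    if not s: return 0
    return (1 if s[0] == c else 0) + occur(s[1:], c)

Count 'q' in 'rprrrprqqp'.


s[0]='r' != 'q' -> 0
s[0]='p' != 'q' -> 0
s[0]='r' != 'q' -> 0
s[0]='r' != 'q' -> 0
s[0]='r' != 'q' -> 0
s[0]='p' != 'q' -> 0
s[0]='r' != 'q' -> 0
s[0]='q' == 'q' -> 1
s[0]='q' == 'q' -> 1
s[0]='p' != 'q' -> 0
Sum: 0 + 0 + 0 + 0 + 0 + 0 + 0 + 1 + 1 + 0 = 2

2


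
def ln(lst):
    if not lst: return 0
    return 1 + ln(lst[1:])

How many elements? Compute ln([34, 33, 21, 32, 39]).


ln([34, 33, 21, 32, 39]) = 1 + ln([33, 21, 32, 39])
ln([33, 21, 32, 39]) = 1 + ln([21, 32, 39])
ln([21, 32, 39]) = 1 + ln([32, 39])
ln([32, 39]) = 1 + ln([39])
ln([39]) = 1 + ln([])
ln([]) = 0  (base case)
Unwinding: 1 + 1 + 1 + 1 + 1 + 0 = 5

5


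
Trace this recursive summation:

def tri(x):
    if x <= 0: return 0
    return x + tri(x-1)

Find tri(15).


tri(15)
= 15 + 14 + 13 + 12 + 11 + 10 + 9 + 8 + 7 + 6 + 5 + 4 + 3 + 2 + 1 + tri(0)
= 15 + 14 + 13 + 12 + 11 + 10 + 9 + 8 + 7 + 6 + 5 + 4 + 3 + 2 + 1 + 0
= 120

120


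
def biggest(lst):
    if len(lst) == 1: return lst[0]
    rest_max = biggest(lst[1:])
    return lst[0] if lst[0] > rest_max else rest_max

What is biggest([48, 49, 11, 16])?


biggest([48, 49, 11, 16]): compare 48 with biggest([49, 11, 16])
biggest([49, 11, 16]): compare 49 with biggest([11, 16])
biggest([11, 16]): compare 11 with biggest([16])
biggest([16]) = 16  (base case)
Compare 11 with 16 -> 16
Compare 49 with 16 -> 49
Compare 48 with 49 -> 49

49


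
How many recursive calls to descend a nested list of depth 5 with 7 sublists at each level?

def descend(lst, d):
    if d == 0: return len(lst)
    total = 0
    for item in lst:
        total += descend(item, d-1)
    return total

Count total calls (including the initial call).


At depth 0 (root): 1 call
At depth 1: each of 1 parents calls descend on 7 children = 7 calls
At depth 2: each of 7 parents calls descend on 7 children = 49 calls
At depth 3: each of 49 parents calls descend on 7 children = 343 calls
At depth 4: each of 343 parents calls descend on 7 children = 2401 calls
At depth 5: each of 2401 parents calls descend on 7 children = 16807 calls
Total: 1 + 7 + 49 + 343 + 2401 + 16807 = 19608

19608


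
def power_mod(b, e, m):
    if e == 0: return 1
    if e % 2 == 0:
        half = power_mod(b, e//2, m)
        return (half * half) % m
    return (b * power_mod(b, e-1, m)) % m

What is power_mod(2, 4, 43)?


power_mod(2, 4, 43): e is even, compute power_mod(2, 2, 43)
  power_mod(2, 2, 43): e is even, compute power_mod(2, 1, 43)
    power_mod(2, 1, 43): e is odd, compute power_mod(2, 0, 43)
      power_mod(2, 0, 43) = 1
    (2 * 1) % 43 = 2
  half=2, (2*2) % 43 = 4
half=4, (4*4) % 43 = 16

16


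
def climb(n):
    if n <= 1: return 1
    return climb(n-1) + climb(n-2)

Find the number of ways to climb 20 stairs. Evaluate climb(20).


Building up from base cases:
climb(0) = 1
climb(1) = 1
climb(2) = climb(1) + climb(0) = 1 + 1 = 2
climb(3) = climb(2) + climb(1) = 2 + 1 = 3
climb(4) = climb(3) + climb(2) = 3 + 2 = 5
climb(5) = climb(4) + climb(3) = 5 + 3 = 8
climb(6) = climb(5) + climb(4) = 8 + 5 = 13
climb(7) = climb(6) + climb(5) = 13 + 8 = 21
climb(8) = climb(7) + climb(6) = 21 + 13 = 34
climb(9) = climb(8) + climb(7) = 34 + 21 = 55
climb(10) = climb(9) + climb(8) = 55 + 34 = 89
climb(11) = climb(10) + climb(9) = 89 + 55 = 144
climb(12) = climb(11) + climb(10) = 144 + 89 = 233
climb(13) = climb(12) + climb(11) = 233 + 144 = 377
climb(14) = climb(13) + climb(12) = 377 + 233 = 610
climb(15) = climb(14) + climb(13) = 610 + 377 = 987
climb(16) = climb(15) + climb(14) = 987 + 610 = 1597
climb(17) = climb(16) + climb(15) = 1597 + 987 = 2584
climb(18) = climb(17) + climb(16) = 2584 + 1597 = 4181
climb(19) = climb(18) + climb(17) = 4181 + 2584 = 6765
climb(20) = climb(19) + climb(18) = 6765 + 4181 = 10946

10946


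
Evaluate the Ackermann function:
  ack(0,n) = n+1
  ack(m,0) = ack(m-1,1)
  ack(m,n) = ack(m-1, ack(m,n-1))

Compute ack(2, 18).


ack(2, 18) = ack(1, ack(2, 17))
  ack(2, 17) = ack(1, ack(2, 16))
    ack(2, 16) = ack(1, ack(2, 15))
      ack(2, 15) = ack(1, ack(2, 14))
        ack(2, 14) = ack(1, ack(2, 13))
          ack(2, 13) = ack(1, ack(2, 12))
          ack(2, 12) = ack(1, ack(2, 11))
          ack(2, 11) = ack(1, ack(2, 10))
          ack(2, 10) = ack(1, ack(2, 9))
          ack(2, 9) = ack(1, ack(2, 8))
          ack(2, 8) = ack(1, ack(2, 7))
          ack(2, 7) = ack(1, ack(2, 6))
          ack(2, 6) = ack(1, ack(2, 5))
          ack(2, 5) = ack(1, ack(2, 4))
          ack(2, 4) = ack(1, ack(2, 3))
          ack(2, 3) = ack(1, ack(2, 2))
          ack(2, 2) = ack(1, ack(2, 1))
          ack(2, 1) = ack(1, ack(2, 0))
          ack(2, 0) = ack(1, 1)
          ack(1, 1) = ack(0, ack(1, 0))
          ack(1, 0) = ack(0, 1)
          ack(0, 1) = 2
            = ack(0, 2)
          ack(0, 2) = 3
            = ack(1, 3)
... (trace truncated)
Result: ack(2, 18) = 39

39


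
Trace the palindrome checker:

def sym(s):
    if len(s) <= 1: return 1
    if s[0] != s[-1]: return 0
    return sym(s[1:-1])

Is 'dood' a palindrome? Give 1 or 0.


sym('dood'): s[0]='d' == s[-1]='d' -> check sym('oo')
sym('oo'): s[0]='o' == s[-1]='o' -> check sym('')
sym(''): len <= 1 -> return 1  (base case)
Result: 1 (palindrome)

1


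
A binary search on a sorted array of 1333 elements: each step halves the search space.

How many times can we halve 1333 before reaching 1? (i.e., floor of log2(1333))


1333 / 2 = 666
666 / 2 = 333
333 / 2 = 166
166 / 2 = 83
83 / 2 = 41
41 / 2 = 20
20 / 2 = 10
10 / 2 = 5
5 / 2 = 2
2 / 2 = 1
Reached 1 after 10 halvings

10


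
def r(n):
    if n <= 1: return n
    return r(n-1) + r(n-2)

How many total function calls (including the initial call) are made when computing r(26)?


Let C(n) = total calls for r(n)
C(0) = 1, C(1) = 1
C(2) = 1 + C(1) + C(0) = 1 + 1 + 1 = 3
C(3) = 1 + C(2) + C(1) = 1 + 3 + 1 = 5
C(4) = 1 + C(3) + C(2) = 1 + 5 + 3 = 9
C(5) = 1 + C(4) + C(3) = 1 + 9 + 5 = 15
C(6) = 1 + C(5) + C(4) = 1 + 15 + 9 = 25
C(7) = 1 + C(6) + C(5) = 1 + 25 + 15 = 41
C(8) = 1 + C(7) + C(6) = 1 + 41 + 25 = 67
C(9) = 1 + C(8) + C(7) = 1 + 67 + 41 = 109
C(10) = 1 + C(9) + C(8) = 1 + 109 + 67 = 177
C(11) = 1 + C(10) + C(9) = 1 + 177 + 109 = 287
C(12) = 1 + C(11) + C(10) = 1 + 287 + 177 = 465
C(13) = 1 + C(12) + C(11) = 1 + 465 + 287 = 753
C(14) = 1 + C(13) + C(12) = 1 + 753 + 465 = 1219
C(15) = 1 + C(14) + C(13) = 1 + 1219 + 753 = 1973
C(16) = 1 + C(15) + C(14) = 1 + 1973 + 1219 = 3193
C(17) = 1 + C(16) + C(15) = 1 + 3193 + 1973 = 5167
C(18) = 1 + C(17) + C(16) = 1 + 5167 + 3193 = 8361
C(19) = 1 + C(18) + C(17) = 1 + 8361 + 5167 = 13529
C(20) = 1 + C(19) + C(18) = 1 + 13529 + 8361 = 21891
C(21) = 1 + C(20) + C(19) = 1 + 21891 + 13529 = 35421
C(22) = 1 + C(21) + C(20) = 1 + 35421 + 21891 = 57313
C(23) = 1 + C(22) + C(21) = 1 + 57313 + 35421 = 92735
C(24) = 1 + C(23) + C(22) = 1 + 92735 + 57313 = 150049
C(25) = 1 + C(24) + C(23) = 1 + 150049 + 92735 = 242785
C(26) = 1 + C(25) + C(24) = 1 + 242785 + 150049 = 392835

392835


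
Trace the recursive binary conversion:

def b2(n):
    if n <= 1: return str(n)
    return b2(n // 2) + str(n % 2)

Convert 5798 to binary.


b2(5798) = b2(2899) + '0'
b2(2899) = b2(1449) + '1'
b2(1449) = b2(724) + '1'
b2(724) = b2(362) + '0'
b2(362) = b2(181) + '0'
b2(181) = b2(90) + '1'
b2(90) = b2(45) + '0'
b2(45) = b2(22) + '1'
b2(22) = b2(11) + '0'
b2(11) = b2(5) + '1'
b2(5) = b2(2) + '1'
b2(2) = b2(1) + '0'
b2(1) = '1'  (base case)
Concatenating: '1' + '0' + '1' + '1' + '0' + '1' + '0' + '1' + '0' + '0' + '1' + '1' + '0' = '1011010100110'

1011010100110


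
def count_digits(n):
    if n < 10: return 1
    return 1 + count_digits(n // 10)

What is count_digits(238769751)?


count_digits(238769751) = 1 + count_digits(23876975)
count_digits(23876975) = 1 + count_digits(2387697)
count_digits(2387697) = 1 + count_digits(238769)
count_digits(238769) = 1 + count_digits(23876)
count_digits(23876) = 1 + count_digits(2387)
count_digits(2387) = 1 + count_digits(238)
count_digits(238) = 1 + count_digits(23)
count_digits(23) = 1 + count_digits(2)
count_digits(2) = 1  (base case: 2 < 10)
Unwinding: 1 + 1 + 1 + 1 + 1 + 1 + 1 + 1 + 1 = 9

9


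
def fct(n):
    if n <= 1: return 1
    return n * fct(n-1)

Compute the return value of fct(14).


fct(14)
= 14 * fct(13)
= 14 * 13 * fct(12)
= 14 * 13 * 12 * fct(11)
= 14 * 13 * 12 * 11 * fct(10)
= 14 * 13 * 12 * 11 * 10 * fct(9)
= 14 * 13 * 12 * 11 * 10 * 9 * fct(8)
= 14 * 13 * 12 * 11 * 10 * 9 * 8 * fct(7)
= 14 * 13 * 12 * 11 * 10 * 9 * 8 * 7 * fct(6)
= 14 * 13 * 12 * 11 * 10 * 9 * 8 * 7 * 6 * fct(5)
= 14 * 13 * 12 * 11 * 10 * 9 * 8 * 7 * 6 * 5 * fct(4)
= 14 * 13 * 12 * 11 * 10 * 9 * 8 * 7 * 6 * 5 * 4 * fct(3)
= 14 * 13 * 12 * 11 * 10 * 9 * 8 * 7 * 6 * 5 * 4 * 3 * fct(2)
= 14 * 13 * 12 * 11 * 10 * 9 * 8 * 7 * 6 * 5 * 4 * 3 * 2 * fct(1)
= 14 * 13 * 12 * 11 * 10 * 9 * 8 * 7 * 6 * 5 * 4 * 3 * 2 * 1
= 87178291200

87178291200


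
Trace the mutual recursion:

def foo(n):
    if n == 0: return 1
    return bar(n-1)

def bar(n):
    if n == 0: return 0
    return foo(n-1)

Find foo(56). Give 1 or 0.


foo(56) = bar(55)
bar(55) = foo(54)
foo(54) = bar(53)
bar(53) = foo(52)
foo(52) = bar(51)
bar(51) = foo(50)
foo(50) = bar(49)
bar(49) = foo(48)
foo(48) = bar(47)
bar(47) = foo(46)
foo(46) = bar(45)
bar(45) = foo(44)
foo(44) = bar(43)
bar(43) = foo(42)
foo(42) = bar(41)
bar(41) = foo(40)
foo(40) = bar(39)
bar(39) = foo(38)
foo(38) = bar(37)
bar(37) = foo(36)
foo(36) = bar(35)
bar(35) = foo(34)
foo(34) = bar(33)
bar(33) = foo(32)
foo(32) = bar(31)
bar(31) = foo(30)
foo(30) = bar(29)
bar(29) = foo(28)
foo(28) = bar(27)
bar(27) = foo(26)
foo(26) = bar(25)
bar(25) = foo(24)
foo(24) = bar(23)
bar(23) = foo(22)
foo(22) = bar(21)
bar(21) = foo(20)
foo(20) = bar(19)
bar(19) = foo(18)
foo(18) = bar(17)
bar(17) = foo(16)
foo(16) = bar(15)
bar(15) = foo(14)
foo(14) = bar(13)
bar(13) = foo(12)
foo(12) = bar(11)
bar(11) = foo(10)
foo(10) = bar(9)
bar(9) = foo(8)
foo(8) = bar(7)
bar(7) = foo(6)
foo(6) = bar(5)
bar(5) = foo(4)
foo(4) = bar(3)
bar(3) = foo(2)
foo(2) = bar(1)
bar(1) = foo(0)
foo(0) = 1  (base case)
Result: 1

1


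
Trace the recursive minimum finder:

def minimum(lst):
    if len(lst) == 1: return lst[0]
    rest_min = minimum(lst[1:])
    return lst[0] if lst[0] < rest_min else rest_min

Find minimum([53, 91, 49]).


minimum([53, 91, 49]): compare 53 with minimum([91, 49])
minimum([91, 49]): compare 91 with minimum([49])
minimum([49]) = 49  (base case)
Compare 91 with 49 -> 49
Compare 53 with 49 -> 49

49


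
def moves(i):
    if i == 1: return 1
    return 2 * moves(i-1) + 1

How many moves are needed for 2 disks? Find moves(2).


moves(2) = 2 * moves(1) + 1
moves(1) = 1  (base case)
moves(2) = 2 * 1 + 1 = 3

3


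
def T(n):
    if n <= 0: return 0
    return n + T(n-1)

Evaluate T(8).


T(8)
= 8 + 7 + 6 + 5 + 4 + 3 + 2 + 1 + T(0)
= 8 + 7 + 6 + 5 + 4 + 3 + 2 + 1 + 0
= 36

36


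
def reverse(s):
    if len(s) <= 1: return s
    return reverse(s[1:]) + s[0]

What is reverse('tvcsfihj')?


reverse('tvcsfihj') = reverse('vcsfihj') + 't'
reverse('vcsfihj') = reverse('csfihj') + 'v'
reverse('csfihj') = reverse('sfihj') + 'c'
reverse('sfihj') = reverse('fihj') + 's'
reverse('fihj') = reverse('ihj') + 'f'
reverse('ihj') = reverse('hj') + 'i'
reverse('hj') = reverse('j') + 'h'
reverse('j') = 'j'  (base case)
Concatenating: 'j' + 'h' + 'i' + 'f' + 's' + 'c' + 'v' + 't' = 'jhifscvt'

jhifscvt


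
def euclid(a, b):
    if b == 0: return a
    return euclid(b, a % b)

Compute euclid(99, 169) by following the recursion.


euclid(99, 169) = euclid(169, 99)
euclid(169, 99) = euclid(99, 70)
euclid(99, 70) = euclid(70, 29)
euclid(70, 29) = euclid(29, 12)
euclid(29, 12) = euclid(12, 5)
euclid(12, 5) = euclid(5, 2)
euclid(5, 2) = euclid(2, 1)
euclid(2, 1) = euclid(1, 0)
euclid(1, 0) = 1  (base case)

1


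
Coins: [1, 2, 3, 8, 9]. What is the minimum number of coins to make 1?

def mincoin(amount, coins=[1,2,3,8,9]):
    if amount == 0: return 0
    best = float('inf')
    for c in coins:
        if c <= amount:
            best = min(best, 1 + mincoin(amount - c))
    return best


Building up with DP:
mincoin(0) = 0
mincoin(1) = min(1+mincoin(0)=1+0=1) = 1

1


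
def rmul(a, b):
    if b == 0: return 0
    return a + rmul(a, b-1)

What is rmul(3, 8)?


rmul(3, 8) = 3 + rmul(3, 7)
rmul(3, 7) = 3 + rmul(3, 6)
rmul(3, 6) = 3 + rmul(3, 5)
rmul(3, 5) = 3 + rmul(3, 4)
rmul(3, 4) = 3 + rmul(3, 3)
rmul(3, 3) = 3 + rmul(3, 2)
rmul(3, 2) = 3 + rmul(3, 1)
rmul(3, 1) = 3 + rmul(3, 0)
rmul(3, 0) = 0  (base case)
Total: 3 + 3 + 3 + 3 + 3 + 3 + 3 + 3 + 0 = 24

24


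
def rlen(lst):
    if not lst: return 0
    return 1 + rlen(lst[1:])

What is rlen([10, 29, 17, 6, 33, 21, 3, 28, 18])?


rlen([10, 29, 17, 6, 33, 21, 3, 28, 18]) = 1 + rlen([29, 17, 6, 33, 21, 3, 28, 18])
rlen([29, 17, 6, 33, 21, 3, 28, 18]) = 1 + rlen([17, 6, 33, 21, 3, 28, 18])
rlen([17, 6, 33, 21, 3, 28, 18]) = 1 + rlen([6, 33, 21, 3, 28, 18])
rlen([6, 33, 21, 3, 28, 18]) = 1 + rlen([33, 21, 3, 28, 18])
rlen([33, 21, 3, 28, 18]) = 1 + rlen([21, 3, 28, 18])
rlen([21, 3, 28, 18]) = 1 + rlen([3, 28, 18])
rlen([3, 28, 18]) = 1 + rlen([28, 18])
rlen([28, 18]) = 1 + rlen([18])
rlen([18]) = 1 + rlen([])
rlen([]) = 0  (base case)
Unwinding: 1 + 1 + 1 + 1 + 1 + 1 + 1 + 1 + 1 + 0 = 9

9


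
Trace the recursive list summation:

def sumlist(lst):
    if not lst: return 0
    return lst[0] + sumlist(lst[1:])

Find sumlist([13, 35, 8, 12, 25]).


sumlist([13, 35, 8, 12, 25]) = 13 + sumlist([35, 8, 12, 25])
sumlist([35, 8, 12, 25]) = 35 + sumlist([8, 12, 25])
sumlist([8, 12, 25]) = 8 + sumlist([12, 25])
sumlist([12, 25]) = 12 + sumlist([25])
sumlist([25]) = 25 + sumlist([])
sumlist([]) = 0  (base case)
Total: 13 + 35 + 8 + 12 + 25 + 0 = 93

93


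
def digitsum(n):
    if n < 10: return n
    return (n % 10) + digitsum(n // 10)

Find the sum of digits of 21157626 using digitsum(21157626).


digitsum(21157626) = 6 + digitsum(2115762)
digitsum(2115762) = 2 + digitsum(211576)
digitsum(211576) = 6 + digitsum(21157)
digitsum(21157) = 7 + digitsum(2115)
digitsum(2115) = 5 + digitsum(211)
digitsum(211) = 1 + digitsum(21)
digitsum(21) = 1 + digitsum(2)
digitsum(2) = 2  (base case)
Total: 6 + 2 + 6 + 7 + 5 + 1 + 1 + 2 = 30

30


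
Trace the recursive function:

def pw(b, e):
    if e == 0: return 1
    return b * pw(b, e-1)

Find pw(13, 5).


pw(13, 5)
= 13 * pw(13, 4)
= 13 * 13 * pw(13, 3)
= 13 * 13 * 13 * pw(13, 2)
= 13 * 13 * 13 * 13 * pw(13, 1)
= 13 * 13 * 13 * 13 * 13 * pw(13, 0)
= 13 * 13 * 13 * 13 * 13 * 1
= 371293

371293


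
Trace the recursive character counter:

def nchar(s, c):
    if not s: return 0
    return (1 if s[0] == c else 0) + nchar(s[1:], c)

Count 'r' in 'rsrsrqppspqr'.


s[0]='r' == 'r' -> 1
s[0]='s' != 'r' -> 0
s[0]='r' == 'r' -> 1
s[0]='s' != 'r' -> 0
s[0]='r' == 'r' -> 1
s[0]='q' != 'r' -> 0
s[0]='p' != 'r' -> 0
s[0]='p' != 'r' -> 0
s[0]='s' != 'r' -> 0
s[0]='p' != 'r' -> 0
s[0]='q' != 'r' -> 0
s[0]='r' == 'r' -> 1
Sum: 1 + 0 + 1 + 0 + 1 + 0 + 0 + 0 + 0 + 0 + 0 + 1 = 4

4


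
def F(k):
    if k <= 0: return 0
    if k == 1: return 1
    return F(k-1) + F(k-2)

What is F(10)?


Computing F(10) bottom-up:
F(0) = 0
F(1) = 1
F(2) = F(1) + F(0) = 1 + 0 = 1
F(3) = F(2) + F(1) = 1 + 1 = 2
F(4) = F(3) + F(2) = 2 + 1 = 3
F(5) = F(4) + F(3) = 3 + 2 = 5
F(6) = F(5) + F(4) = 5 + 3 = 8
F(7) = F(6) + F(5) = 8 + 5 = 13
F(8) = F(7) + F(6) = 13 + 8 = 21
F(9) = F(8) + F(7) = 21 + 13 = 34
F(10) = F(9) + F(8) = 34 + 21 = 55

55


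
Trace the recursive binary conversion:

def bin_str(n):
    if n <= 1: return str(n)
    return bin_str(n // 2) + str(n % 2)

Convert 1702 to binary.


bin_str(1702) = bin_str(851) + '0'
bin_str(851) = bin_str(425) + '1'
bin_str(425) = bin_str(212) + '1'
bin_str(212) = bin_str(106) + '0'
bin_str(106) = bin_str(53) + '0'
bin_str(53) = bin_str(26) + '1'
bin_str(26) = bin_str(13) + '0'
bin_str(13) = bin_str(6) + '1'
bin_str(6) = bin_str(3) + '0'
bin_str(3) = bin_str(1) + '1'
bin_str(1) = '1'  (base case)
Concatenating: '1' + '1' + '0' + '1' + '0' + '1' + '0' + '0' + '1' + '1' + '0' = '11010100110'

11010100110


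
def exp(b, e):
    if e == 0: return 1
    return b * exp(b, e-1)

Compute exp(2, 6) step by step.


exp(2, 6)
= 2 * exp(2, 5)
= 2 * 2 * exp(2, 4)
= 2 * 2 * 2 * exp(2, 3)
= 2 * 2 * 2 * 2 * exp(2, 2)
= 2 * 2 * 2 * 2 * 2 * exp(2, 1)
= 2 * 2 * 2 * 2 * 2 * 2 * exp(2, 0)
= 2 * 2 * 2 * 2 * 2 * 2 * 1
= 64

64


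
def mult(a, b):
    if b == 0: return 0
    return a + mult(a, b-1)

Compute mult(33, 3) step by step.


mult(33, 3) = 33 + mult(33, 2)
mult(33, 2) = 33 + mult(33, 1)
mult(33, 1) = 33 + mult(33, 0)
mult(33, 0) = 0  (base case)
Total: 33 + 33 + 33 + 0 = 99

99


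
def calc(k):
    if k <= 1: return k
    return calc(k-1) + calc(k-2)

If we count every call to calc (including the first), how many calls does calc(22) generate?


Let C(n) = total calls for calc(n)
C(0) = 1, C(1) = 1
C(2) = 1 + C(1) + C(0) = 1 + 1 + 1 = 3
C(3) = 1 + C(2) + C(1) = 1 + 3 + 1 = 5
C(4) = 1 + C(3) + C(2) = 1 + 5 + 3 = 9
C(5) = 1 + C(4) + C(3) = 1 + 9 + 5 = 15
C(6) = 1 + C(5) + C(4) = 1 + 15 + 9 = 25
C(7) = 1 + C(6) + C(5) = 1 + 25 + 15 = 41
C(8) = 1 + C(7) + C(6) = 1 + 41 + 25 = 67
C(9) = 1 + C(8) + C(7) = 1 + 67 + 41 = 109
C(10) = 1 + C(9) + C(8) = 1 + 109 + 67 = 177
C(11) = 1 + C(10) + C(9) = 1 + 177 + 109 = 287
C(12) = 1 + C(11) + C(10) = 1 + 287 + 177 = 465
C(13) = 1 + C(12) + C(11) = 1 + 465 + 287 = 753
C(14) = 1 + C(13) + C(12) = 1 + 753 + 465 = 1219
C(15) = 1 + C(14) + C(13) = 1 + 1219 + 753 = 1973
C(16) = 1 + C(15) + C(14) = 1 + 1973 + 1219 = 3193
C(17) = 1 + C(16) + C(15) = 1 + 3193 + 1973 = 5167
C(18) = 1 + C(17) + C(16) = 1 + 5167 + 3193 = 8361
C(19) = 1 + C(18) + C(17) = 1 + 8361 + 5167 = 13529
C(20) = 1 + C(19) + C(18) = 1 + 13529 + 8361 = 21891
C(21) = 1 + C(20) + C(19) = 1 + 21891 + 13529 = 35421
C(22) = 1 + C(21) + C(20) = 1 + 35421 + 21891 = 57313

57313


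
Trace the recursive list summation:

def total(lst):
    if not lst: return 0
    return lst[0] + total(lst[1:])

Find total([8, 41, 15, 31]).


total([8, 41, 15, 31]) = 8 + total([41, 15, 31])
total([41, 15, 31]) = 41 + total([15, 31])
total([15, 31]) = 15 + total([31])
total([31]) = 31 + total([])
total([]) = 0  (base case)
Total: 8 + 41 + 15 + 31 + 0 = 95

95


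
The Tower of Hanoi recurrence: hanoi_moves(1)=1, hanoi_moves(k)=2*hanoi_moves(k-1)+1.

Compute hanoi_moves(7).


hanoi_moves(7) = 2 * hanoi_moves(6) + 1
hanoi_moves(6) = 2 * hanoi_moves(5) + 1
hanoi_moves(5) = 2 * hanoi_moves(4) + 1
hanoi_moves(4) = 2 * hanoi_moves(3) + 1
hanoi_moves(3) = 2 * hanoi_moves(2) + 1
hanoi_moves(2) = 2 * hanoi_moves(1) + 1
hanoi_moves(1) = 1  (base case)
hanoi_moves(2) = 2 * 1 + 1 = 3
hanoi_moves(3) = 2 * 3 + 1 = 7
hanoi_moves(4) = 2 * 7 + 1 = 15
hanoi_moves(5) = 2 * 15 + 1 = 31
hanoi_moves(6) = 2 * 31 + 1 = 63
hanoi_moves(7) = 2 * 63 + 1 = 127

127


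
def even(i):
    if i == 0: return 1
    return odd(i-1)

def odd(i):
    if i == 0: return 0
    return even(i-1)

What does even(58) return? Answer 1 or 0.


even(58) = odd(57)
odd(57) = even(56)
even(56) = odd(55)
odd(55) = even(54)
even(54) = odd(53)
odd(53) = even(52)
even(52) = odd(51)
odd(51) = even(50)
even(50) = odd(49)
odd(49) = even(48)
even(48) = odd(47)
odd(47) = even(46)
even(46) = odd(45)
odd(45) = even(44)
even(44) = odd(43)
odd(43) = even(42)
even(42) = odd(41)
odd(41) = even(40)
even(40) = odd(39)
odd(39) = even(38)
even(38) = odd(37)
odd(37) = even(36)
even(36) = odd(35)
odd(35) = even(34)
even(34) = odd(33)
odd(33) = even(32)
even(32) = odd(31)
odd(31) = even(30)
even(30) = odd(29)
odd(29) = even(28)
even(28) = odd(27)
odd(27) = even(26)
even(26) = odd(25)
odd(25) = even(24)
even(24) = odd(23)
odd(23) = even(22)
even(22) = odd(21)
odd(21) = even(20)
even(20) = odd(19)
odd(19) = even(18)
even(18) = odd(17)
odd(17) = even(16)
even(16) = odd(15)
odd(15) = even(14)
even(14) = odd(13)
odd(13) = even(12)
even(12) = odd(11)
odd(11) = even(10)
even(10) = odd(9)
odd(9) = even(8)
even(8) = odd(7)
odd(7) = even(6)
even(6) = odd(5)
odd(5) = even(4)
even(4) = odd(3)
odd(3) = even(2)
even(2) = odd(1)
odd(1) = even(0)
even(0) = 1  (base case)
Result: 1

1


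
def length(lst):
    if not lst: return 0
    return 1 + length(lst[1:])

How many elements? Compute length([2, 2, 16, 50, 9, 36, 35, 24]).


length([2, 2, 16, 50, 9, 36, 35, 24]) = 1 + length([2, 16, 50, 9, 36, 35, 24])
length([2, 16, 50, 9, 36, 35, 24]) = 1 + length([16, 50, 9, 36, 35, 24])
length([16, 50, 9, 36, 35, 24]) = 1 + length([50, 9, 36, 35, 24])
length([50, 9, 36, 35, 24]) = 1 + length([9, 36, 35, 24])
length([9, 36, 35, 24]) = 1 + length([36, 35, 24])
length([36, 35, 24]) = 1 + length([35, 24])
length([35, 24]) = 1 + length([24])
length([24]) = 1 + length([])
length([]) = 0  (base case)
Unwinding: 1 + 1 + 1 + 1 + 1 + 1 + 1 + 1 + 0 = 8

8
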